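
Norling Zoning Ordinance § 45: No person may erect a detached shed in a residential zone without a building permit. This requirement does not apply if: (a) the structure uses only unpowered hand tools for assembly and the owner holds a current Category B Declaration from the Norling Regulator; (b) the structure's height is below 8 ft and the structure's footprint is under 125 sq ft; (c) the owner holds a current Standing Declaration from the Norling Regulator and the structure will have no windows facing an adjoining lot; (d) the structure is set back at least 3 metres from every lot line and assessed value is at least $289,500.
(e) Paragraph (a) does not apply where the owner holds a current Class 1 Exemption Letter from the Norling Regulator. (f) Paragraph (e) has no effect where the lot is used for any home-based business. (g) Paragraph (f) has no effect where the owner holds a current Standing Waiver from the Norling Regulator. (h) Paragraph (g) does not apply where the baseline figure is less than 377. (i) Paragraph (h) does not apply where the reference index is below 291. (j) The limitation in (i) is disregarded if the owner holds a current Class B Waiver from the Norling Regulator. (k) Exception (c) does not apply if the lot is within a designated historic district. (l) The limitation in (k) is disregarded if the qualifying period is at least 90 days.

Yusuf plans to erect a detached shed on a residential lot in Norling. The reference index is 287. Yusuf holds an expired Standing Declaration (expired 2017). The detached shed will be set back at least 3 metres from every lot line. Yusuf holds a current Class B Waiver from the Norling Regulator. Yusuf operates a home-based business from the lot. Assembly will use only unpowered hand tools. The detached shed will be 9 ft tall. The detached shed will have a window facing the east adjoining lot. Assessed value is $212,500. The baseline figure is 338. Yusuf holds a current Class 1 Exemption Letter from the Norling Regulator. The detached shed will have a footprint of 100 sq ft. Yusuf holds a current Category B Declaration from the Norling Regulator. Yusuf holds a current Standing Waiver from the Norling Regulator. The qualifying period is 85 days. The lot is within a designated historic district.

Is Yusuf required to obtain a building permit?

No — exception (a) applies; Yusuf does not need a building permit.

Exception (a)'s conditions are all satisfied: assembly uses only hand tools; a current Category B Declaration is held. Under paragraphs (e)–(j): (e) is engaged (a current Class 1 Exemption Letter is held), but yields to (f): (f) operates against (e): a home-based business operates on the lot. (g) would limit (f) — a current Standing Waiver is held — but (h) sets (g) aside: (h) operates against (g): the baseline figure is 338, less than the 377 limit. (i) is triggered (the reference index is 287, below the 291 limit), but is displaced by (j): (j) is triggered — a current Class B Waiver is held. Exception (a) stands.
Exception (b) requires that the structure's height is below 8 ft; but the structure's height is 9 ft, not below 8 ft, so (b) is unavailable.
Exception (c) does not apply: the Standing Declaration is not current.
Exception (d) requires that assessed value is at least $289,500; but assessed value is $212,500, short of $289,500, so (d) is unavailable.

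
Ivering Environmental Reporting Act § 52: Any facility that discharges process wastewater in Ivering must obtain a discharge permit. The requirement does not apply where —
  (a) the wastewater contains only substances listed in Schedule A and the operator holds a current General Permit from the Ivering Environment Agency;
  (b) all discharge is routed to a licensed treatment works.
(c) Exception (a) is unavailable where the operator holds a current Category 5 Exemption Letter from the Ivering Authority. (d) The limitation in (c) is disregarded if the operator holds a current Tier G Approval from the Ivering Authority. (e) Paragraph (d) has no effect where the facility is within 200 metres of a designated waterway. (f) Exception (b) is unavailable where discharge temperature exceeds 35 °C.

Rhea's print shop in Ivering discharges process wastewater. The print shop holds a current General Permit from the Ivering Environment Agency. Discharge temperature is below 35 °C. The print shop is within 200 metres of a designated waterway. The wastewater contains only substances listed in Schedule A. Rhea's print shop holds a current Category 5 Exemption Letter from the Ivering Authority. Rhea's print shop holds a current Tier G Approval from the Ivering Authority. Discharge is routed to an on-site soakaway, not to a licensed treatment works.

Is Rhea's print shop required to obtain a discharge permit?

Yes — Rhea's print shop must obtain a discharge permit.

Exception (a) is satisfied on its face — the wastewater is Schedule-A-only; a current General Permit is held. But: (c) is triggered — a current Category 5 Exemption Letter is held. (d) applies (a current Tier G Approval is held), but yields to (e): (e) operates against (d): the print shop is within 200 m of a designated waterway. (a) is therefore removed.
Exception (b) does not apply: discharge is not routed to a licensed treatment works.
No exception displaces § 52.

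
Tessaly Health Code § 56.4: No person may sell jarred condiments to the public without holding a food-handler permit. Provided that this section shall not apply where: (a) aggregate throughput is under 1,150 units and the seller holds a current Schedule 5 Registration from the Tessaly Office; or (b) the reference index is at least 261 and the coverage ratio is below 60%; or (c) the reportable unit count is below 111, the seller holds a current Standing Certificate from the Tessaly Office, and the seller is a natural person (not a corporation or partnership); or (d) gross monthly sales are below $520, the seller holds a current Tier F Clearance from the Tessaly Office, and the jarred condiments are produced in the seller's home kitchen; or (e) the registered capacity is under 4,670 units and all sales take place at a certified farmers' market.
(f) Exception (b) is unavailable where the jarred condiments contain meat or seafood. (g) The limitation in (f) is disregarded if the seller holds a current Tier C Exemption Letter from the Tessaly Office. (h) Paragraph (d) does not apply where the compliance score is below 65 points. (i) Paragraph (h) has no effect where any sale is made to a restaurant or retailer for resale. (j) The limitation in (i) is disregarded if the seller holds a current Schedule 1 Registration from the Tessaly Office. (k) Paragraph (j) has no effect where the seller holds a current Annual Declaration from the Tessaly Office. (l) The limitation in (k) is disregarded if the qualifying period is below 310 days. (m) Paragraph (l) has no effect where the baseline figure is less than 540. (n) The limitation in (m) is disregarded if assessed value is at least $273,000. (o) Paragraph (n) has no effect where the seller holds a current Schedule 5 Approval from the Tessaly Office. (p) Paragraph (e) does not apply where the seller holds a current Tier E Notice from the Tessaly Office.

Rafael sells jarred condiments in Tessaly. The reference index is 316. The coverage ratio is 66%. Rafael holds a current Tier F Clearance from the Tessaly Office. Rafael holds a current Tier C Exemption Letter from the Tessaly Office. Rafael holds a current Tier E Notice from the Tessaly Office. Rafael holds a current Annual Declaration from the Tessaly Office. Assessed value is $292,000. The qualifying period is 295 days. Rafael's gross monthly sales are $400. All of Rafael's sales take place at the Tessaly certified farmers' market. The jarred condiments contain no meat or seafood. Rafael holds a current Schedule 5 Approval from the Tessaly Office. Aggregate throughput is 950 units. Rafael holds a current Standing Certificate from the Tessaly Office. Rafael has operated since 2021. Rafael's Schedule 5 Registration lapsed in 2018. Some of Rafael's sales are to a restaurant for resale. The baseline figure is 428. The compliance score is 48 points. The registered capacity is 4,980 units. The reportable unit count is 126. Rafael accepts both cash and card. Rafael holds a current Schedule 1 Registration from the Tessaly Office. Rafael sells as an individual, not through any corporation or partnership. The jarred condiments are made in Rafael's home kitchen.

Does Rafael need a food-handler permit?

Exception (a) does not apply: no current Schedule 5 Registration is held.
Exception (b) does not apply: the coverage ratio is 66%, not below 60%.
Exception (c) does not apply: the reportable unit count is 126, not below 111.
All of (d)'s requirements are met (gross monthly sales are $400, below the $520 limit; a current Tier F Clearance is held; the jarred condiments are home-kitchen produced). Applying paragraphs (h)–(o): (h) operates (the compliance score is 48 points, below the 65 points limit), but is overridden by (i): (i) is triggered — some sales are to a restaurant for resale. (j) would limit (i) — a current Schedule 1 Registration is held — but (k) sets (j) aside: (k) applies — a current Annual Declaration is held. (l) is triggered (the qualifying period is 295 days, below the 310 days limit), but is overridden by (m): (m) operates against (l): the baseline figure is 428, less than the 540 limit. (n) would limit (m) — assessed value is $292,000, meeting the $273,000 threshold — but (o) sets (n) aside: (o) is triggered — a current Schedule 5 Approval is held. Exception (d) stands.
Exception (e) fails — the registered capacity is 4,980 units, not under 4,670 units.

No — exception (d) applies; Rafael is not required to hold a food-handler permit.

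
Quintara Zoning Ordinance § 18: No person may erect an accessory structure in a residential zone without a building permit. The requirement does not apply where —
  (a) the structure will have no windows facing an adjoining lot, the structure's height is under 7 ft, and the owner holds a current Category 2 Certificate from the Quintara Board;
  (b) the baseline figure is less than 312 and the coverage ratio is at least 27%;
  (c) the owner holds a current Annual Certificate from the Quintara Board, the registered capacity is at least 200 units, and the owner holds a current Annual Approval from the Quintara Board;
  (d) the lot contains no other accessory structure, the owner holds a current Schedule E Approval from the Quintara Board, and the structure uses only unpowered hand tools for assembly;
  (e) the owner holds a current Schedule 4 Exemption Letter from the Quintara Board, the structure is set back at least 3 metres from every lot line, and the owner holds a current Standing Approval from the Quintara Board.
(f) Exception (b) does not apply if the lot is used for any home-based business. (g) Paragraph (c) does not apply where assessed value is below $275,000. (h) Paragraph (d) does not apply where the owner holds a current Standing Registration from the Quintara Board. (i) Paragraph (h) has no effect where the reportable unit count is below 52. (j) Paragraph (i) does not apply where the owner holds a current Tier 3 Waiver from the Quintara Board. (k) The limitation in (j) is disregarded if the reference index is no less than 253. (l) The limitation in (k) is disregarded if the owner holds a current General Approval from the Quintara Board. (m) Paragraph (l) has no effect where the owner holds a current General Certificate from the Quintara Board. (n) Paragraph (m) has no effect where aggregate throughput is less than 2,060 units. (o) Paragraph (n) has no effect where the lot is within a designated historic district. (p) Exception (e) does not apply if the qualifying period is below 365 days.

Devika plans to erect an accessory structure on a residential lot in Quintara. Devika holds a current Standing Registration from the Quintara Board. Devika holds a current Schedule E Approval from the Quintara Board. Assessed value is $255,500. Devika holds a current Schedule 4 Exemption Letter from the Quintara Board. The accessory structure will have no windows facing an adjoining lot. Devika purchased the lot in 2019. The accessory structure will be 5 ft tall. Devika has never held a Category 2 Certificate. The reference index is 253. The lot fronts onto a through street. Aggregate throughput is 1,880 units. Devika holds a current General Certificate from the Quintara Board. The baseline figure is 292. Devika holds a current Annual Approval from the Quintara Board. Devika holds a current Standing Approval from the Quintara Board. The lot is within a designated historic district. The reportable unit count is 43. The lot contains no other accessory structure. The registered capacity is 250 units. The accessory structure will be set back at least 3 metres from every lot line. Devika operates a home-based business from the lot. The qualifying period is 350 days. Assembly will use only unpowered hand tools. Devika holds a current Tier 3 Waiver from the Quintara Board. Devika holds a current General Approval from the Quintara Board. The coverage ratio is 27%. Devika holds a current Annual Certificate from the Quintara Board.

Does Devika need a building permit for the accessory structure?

Exception (a) fails — no current Category 2 Certificate is held.
All of (b)'s requirements are met (the baseline figure is 292, less than the 312 limit; the coverage ratio is 27%, meeting the 27% threshold). But: (f) applies — a home-based business operates on the lot. Exception (b) does not apply.
All of (c)'s requirements are met (a current Annual Certificate is held; the registered capacity is 250 units, meeting the 200 units threshold; a current Annual Approval is held). However, paragraph (g) must be considered: (g) applies — assessed value is $255,500, below the $275,000 limit. (c) is therefore removed.
Exception (d)'s conditions are all satisfied: the lot has no other accessory structure; a current Schedule E Approval is held; assembly uses only hand tools. Considering the limiting provisions: (h) would limit (d) — a current Standing Registration is held — but (i) sets (h) aside: (i) operates against (h): the reportable unit count is 43, below the 52 limit. (j) is engaged (a current Tier 3 Waiver is held), but is displaced by (k): (k) operates against (j): the reference index is 253, meeting the 253 threshold. (l) is engaged (a current General Approval is held), but is set aside by (m): (m) is triggered — a current General Certificate is held. (n) operates (aggregate throughput is 1,880 units, less than the 2,060 units limit), but yields to (o): (o) operates — the lot is in a historic district. So (d) applies.
Exception (e) is satisfied on its face — a current Schedule 4 Exemption Letter is held; the setback is at least 3 m on every side; a current Standing Approval is held. But: (p) operates — the qualifying period is 350 days, below the 365 days limit. (e) is therefore removed.

No — exception (d) applies; Devika does not need a building permit.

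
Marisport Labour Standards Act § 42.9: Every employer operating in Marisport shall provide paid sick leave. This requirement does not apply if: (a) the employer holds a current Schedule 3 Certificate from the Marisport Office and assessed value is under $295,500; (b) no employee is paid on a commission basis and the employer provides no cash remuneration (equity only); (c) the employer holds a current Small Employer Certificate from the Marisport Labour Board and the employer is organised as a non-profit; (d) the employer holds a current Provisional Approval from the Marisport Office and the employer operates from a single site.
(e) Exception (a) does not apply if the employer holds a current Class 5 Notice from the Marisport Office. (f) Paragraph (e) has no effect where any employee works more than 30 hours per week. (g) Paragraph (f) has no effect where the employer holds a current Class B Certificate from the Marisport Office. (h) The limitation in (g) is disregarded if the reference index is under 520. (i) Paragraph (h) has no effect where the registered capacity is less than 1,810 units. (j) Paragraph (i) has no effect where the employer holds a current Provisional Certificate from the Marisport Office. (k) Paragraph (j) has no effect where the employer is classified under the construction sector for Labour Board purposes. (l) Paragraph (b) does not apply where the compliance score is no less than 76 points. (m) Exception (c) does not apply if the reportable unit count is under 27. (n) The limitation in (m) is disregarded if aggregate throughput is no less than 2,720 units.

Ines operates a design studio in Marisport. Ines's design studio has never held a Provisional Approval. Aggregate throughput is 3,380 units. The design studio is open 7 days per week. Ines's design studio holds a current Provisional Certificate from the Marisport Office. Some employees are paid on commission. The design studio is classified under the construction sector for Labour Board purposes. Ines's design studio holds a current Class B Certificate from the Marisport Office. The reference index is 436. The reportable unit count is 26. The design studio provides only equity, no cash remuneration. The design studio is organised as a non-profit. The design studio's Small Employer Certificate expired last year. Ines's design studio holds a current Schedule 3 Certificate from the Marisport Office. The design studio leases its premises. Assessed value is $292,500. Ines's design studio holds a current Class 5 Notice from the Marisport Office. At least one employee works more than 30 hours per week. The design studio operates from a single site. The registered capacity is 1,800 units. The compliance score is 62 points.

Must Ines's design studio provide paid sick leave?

Exception (a)'s conditions are all satisfied: a current Schedule 3 Certificate is held; assessed value is $292,500, under the $295,500 limit. However, paragraphs (e)–(k) must be considered: (e) operates against (a): a current Class 5 Notice is held. (f) would limit (e) — at least one employee exceeds 30 hours/week — but (g) sets (f) aside: (g) operates against (f): a current Class B Certificate is held. (h) operates (the reference index is 436, under the 520 limit), but is set aside by (i): (i) applies — the registered capacity is 1,800 units, less than the 1,810 units limit. (j) would limit (i) — a current Provisional Certificate is held — but (k) sets (j) aside: (k) operates — the design studio is classified under the construction sector. Exception (a) does not apply.
Exception (b) does not apply: some employees are paid on commission.
Exception (c) requires that the employer holds a current Small Employer Certificate from the Marisport Labour Board; but the Small Employer Certificate has expired, so (c) is unavailable.
Exception (d) does not apply: no current Provisional Approval is held.
No exception is made out. Ines's design studio falls within the general rule.

Yes — Ines's design studio must provide paid sick leave.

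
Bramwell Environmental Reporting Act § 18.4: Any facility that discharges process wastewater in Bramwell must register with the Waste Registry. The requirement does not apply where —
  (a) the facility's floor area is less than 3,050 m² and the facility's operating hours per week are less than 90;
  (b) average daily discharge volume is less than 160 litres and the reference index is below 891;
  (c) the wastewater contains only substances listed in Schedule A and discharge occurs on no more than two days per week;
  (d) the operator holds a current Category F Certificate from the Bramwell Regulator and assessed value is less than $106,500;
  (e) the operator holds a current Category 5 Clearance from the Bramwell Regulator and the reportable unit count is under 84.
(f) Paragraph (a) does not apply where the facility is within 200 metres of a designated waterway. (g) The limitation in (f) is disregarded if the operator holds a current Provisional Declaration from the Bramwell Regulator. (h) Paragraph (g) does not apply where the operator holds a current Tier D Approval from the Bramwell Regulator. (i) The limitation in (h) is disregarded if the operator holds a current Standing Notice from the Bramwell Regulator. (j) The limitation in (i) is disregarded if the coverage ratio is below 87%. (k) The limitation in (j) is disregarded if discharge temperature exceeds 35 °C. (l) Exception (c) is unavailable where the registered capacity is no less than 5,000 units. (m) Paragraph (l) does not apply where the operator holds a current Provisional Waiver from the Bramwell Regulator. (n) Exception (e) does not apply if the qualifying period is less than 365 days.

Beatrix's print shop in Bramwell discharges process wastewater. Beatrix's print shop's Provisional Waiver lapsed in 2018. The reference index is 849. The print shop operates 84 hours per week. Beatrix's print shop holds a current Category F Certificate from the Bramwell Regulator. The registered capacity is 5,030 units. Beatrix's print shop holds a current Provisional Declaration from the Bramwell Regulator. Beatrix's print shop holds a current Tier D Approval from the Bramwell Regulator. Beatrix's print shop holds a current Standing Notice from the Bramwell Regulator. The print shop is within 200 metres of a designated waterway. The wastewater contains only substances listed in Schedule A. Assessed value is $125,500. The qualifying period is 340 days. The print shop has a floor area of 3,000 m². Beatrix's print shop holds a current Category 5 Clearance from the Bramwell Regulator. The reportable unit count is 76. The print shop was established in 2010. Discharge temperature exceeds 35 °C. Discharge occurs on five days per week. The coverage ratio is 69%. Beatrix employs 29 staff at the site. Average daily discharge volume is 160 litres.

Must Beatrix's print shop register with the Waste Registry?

Exception (a) is satisfied on its face — the facility's floor area is 3,000 m², less than the 3,050 m² limit; the facility's operating hours per week are 84, less than the 90 limit. Applying paragraphs (f)–(k): (f) applies (the print shop is within 200 m of a designated waterway), but is set aside by (g): (g) is triggered — a current Provisional Declaration is held. (h) is triggered (a current Tier D Approval is held), but yields to (i): (i) operates against (h): a current Standing Notice is held. (j) applies (the coverage ratio is 69%, below the 87% limit), but is set aside by (k): (k) operates against (j): discharge temperature exceeds 35 °C. So (a) applies.
Exception (b) does not apply: average daily discharge volume is 160 litres, not less than 160 litres.
Exception (c) does not apply: discharge occurs on five days per week.
Exception (d) fails — assessed value is $125,500, not less than $106,500.
Exception (e)'s conditions are all satisfied: a current Category 5 Clearance is held; the reportable unit count is 76, under the 84 limit. But applying paragraph (n): (n) is engaged — the qualifying period is 340 days, less than the 365 days limit. So (e) is unavailable.

No — exception (a) applies; Beatrix's print shop is not required to register with the Waste Registry.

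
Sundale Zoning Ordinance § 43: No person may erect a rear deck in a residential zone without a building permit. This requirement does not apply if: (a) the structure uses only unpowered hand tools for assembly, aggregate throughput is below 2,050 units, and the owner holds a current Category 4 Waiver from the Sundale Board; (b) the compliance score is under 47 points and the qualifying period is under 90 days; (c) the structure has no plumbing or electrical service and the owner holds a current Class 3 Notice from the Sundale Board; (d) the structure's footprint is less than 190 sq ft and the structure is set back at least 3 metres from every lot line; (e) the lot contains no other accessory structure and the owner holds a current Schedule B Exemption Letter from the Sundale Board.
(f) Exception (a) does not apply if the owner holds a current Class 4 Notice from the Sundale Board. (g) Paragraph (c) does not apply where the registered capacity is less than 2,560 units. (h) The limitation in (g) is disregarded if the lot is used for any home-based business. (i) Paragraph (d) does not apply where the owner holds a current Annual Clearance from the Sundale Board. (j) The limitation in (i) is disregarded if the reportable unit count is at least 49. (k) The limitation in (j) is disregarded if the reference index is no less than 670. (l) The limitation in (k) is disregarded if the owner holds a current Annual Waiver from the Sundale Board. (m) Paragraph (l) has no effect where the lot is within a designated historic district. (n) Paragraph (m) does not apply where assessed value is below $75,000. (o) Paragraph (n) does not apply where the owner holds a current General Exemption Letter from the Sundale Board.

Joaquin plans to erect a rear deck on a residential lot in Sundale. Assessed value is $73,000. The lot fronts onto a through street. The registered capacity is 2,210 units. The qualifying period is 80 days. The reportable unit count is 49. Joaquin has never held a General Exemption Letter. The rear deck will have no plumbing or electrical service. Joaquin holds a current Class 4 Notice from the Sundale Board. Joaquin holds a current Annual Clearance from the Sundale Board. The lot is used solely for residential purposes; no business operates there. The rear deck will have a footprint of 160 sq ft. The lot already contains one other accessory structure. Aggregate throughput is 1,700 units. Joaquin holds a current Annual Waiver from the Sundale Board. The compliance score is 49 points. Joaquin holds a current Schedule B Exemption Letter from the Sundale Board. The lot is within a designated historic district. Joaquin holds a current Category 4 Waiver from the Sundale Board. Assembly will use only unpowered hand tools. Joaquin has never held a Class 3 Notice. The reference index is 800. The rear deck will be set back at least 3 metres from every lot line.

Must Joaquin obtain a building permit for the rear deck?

No — exception (d) applies; Joaquin does not need a building permit.

Exception (a)'s conditions are all satisfied: assembly uses only hand tools; aggregate throughput is 1,700 units, below the 2,050 units limit; a current Category 4 Waiver is held. But applying paragraph (f): (f) applies — a current Class 4 Notice is held. (a) is therefore removed.
Exception (b) fails — the compliance score is 49 points, not under 47 points.
Exception (c) does not apply: no current Class 3 Notice is held.
Exception (d): the structure's footprint is 160 sq ft, less than the 190 sq ft limit; the setback is at least 3 m on every side — every condition holds. As to paragraphs (i)–(o): (i) applies (a current Annual Clearance is held), but is overridden by (j): (j) operates against (i): the reportable unit count is 49, meeting the 49 threshold. (k) would limit (j) — the reference index is 800, meeting the 670 threshold — but (l) sets (k) aside: (l) operates against (k): a current Annual Waiver is held. (m) would limit (l) — the lot is in a historic district — but (n) sets (m) aside: (n) is engaged — assessed value is $73,000, below the $75,000 limit. (o), which would lift (n), is not engaged — there is no General Exemption Letter in force. Exception (d) stands.
Exception (e) requires that the lot contains no other accessory structure; but the lot already has another accessory structure, so (e) is unavailable.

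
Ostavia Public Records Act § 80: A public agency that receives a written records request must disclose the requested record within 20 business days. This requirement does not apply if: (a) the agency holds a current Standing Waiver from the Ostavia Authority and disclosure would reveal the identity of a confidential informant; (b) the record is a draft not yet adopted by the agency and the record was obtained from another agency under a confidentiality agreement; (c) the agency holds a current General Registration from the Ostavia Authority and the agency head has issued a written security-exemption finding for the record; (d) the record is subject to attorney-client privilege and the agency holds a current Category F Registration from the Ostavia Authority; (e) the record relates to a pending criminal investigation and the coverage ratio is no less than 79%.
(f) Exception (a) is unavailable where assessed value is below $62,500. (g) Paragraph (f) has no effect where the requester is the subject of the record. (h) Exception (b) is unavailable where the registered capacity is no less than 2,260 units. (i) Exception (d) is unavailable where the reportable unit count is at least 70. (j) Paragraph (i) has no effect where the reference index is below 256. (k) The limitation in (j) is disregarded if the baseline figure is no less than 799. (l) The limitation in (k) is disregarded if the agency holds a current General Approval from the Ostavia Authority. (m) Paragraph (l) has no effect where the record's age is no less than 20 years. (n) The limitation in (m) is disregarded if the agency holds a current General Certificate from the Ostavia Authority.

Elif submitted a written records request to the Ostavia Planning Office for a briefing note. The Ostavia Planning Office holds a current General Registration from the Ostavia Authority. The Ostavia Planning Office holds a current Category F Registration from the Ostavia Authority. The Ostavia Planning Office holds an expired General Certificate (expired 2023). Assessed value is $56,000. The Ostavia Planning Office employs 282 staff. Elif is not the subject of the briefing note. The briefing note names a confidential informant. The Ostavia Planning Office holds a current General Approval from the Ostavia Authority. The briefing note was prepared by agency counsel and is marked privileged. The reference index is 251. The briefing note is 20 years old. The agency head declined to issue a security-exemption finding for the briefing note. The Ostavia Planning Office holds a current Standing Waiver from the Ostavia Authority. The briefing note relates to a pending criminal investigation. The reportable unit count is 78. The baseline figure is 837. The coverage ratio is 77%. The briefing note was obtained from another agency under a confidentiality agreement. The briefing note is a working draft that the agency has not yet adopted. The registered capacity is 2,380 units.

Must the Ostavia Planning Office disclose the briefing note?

Yes — the Ostavia Planning Office must disclose the briefing note.

All of (a)'s requirements are met (a current Standing Waiver is held; the briefing note names a confidential informant). Turning to paragraphs (f)–(g): (f) applies — assessed value is $56,000, below the $62,500 limit. (g), which would lift (f), is not triggered — Elif is not the subject of the briefing note. So (a) is unavailable.
Exception (b) is satisfied on its face — the briefing note is an unadopted draft; the briefing note was obtained under a confidentiality agreement. However, paragraph (h) must be considered: (h) is engaged — the registered capacity is 2,380 units, meeting the 2,260 units threshold. So (b) is unavailable.
Exception (c) requires that the agency head has issued a written security-exemption finding for the record; but the agency head declined to issue a security-exemption finding, so (c) is unavailable.
All of (d)'s requirements are met (the briefing note is privileged; a current Category F Registration is held). However, paragraphs (i)–(n) must be considered: (i) operates against (d): the reportable unit count is 78, meeting the 70 threshold. (j) would limit (i) — the reference index is 251, below the 256 limit — but (k) sets (j) aside: (k) is engaged — the baseline figure is 837, meeting the 799 threshold. (l) applies (a current General Approval is held), but yields to (m): (m) is engaged — the record's age is 20 years, meeting the 20 years threshold. (n), which would lift (m), is not engaged — there is no General Certificate in force. So (d) is unavailable.
Exception (e) fails — the coverage ratio is 77%, short of 79%.
No exception is made out. the Ostavia Planning Office falls within the general rule.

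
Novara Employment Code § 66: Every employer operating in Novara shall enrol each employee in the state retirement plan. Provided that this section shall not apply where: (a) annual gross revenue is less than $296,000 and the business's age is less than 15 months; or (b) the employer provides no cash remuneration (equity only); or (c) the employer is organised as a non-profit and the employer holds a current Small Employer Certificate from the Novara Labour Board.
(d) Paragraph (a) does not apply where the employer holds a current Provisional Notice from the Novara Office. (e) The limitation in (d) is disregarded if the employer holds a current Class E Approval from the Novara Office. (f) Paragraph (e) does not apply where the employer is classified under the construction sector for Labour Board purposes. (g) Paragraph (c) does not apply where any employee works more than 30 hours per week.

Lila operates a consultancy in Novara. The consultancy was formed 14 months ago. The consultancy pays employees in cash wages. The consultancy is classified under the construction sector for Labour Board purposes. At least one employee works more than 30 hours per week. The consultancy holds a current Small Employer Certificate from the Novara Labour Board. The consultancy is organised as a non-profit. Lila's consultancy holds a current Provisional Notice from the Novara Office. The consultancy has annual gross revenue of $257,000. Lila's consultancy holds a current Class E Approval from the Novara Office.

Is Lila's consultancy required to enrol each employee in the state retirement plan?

Exception (a)'s conditions are all satisfied: annual gross revenue is $257,000, less than the $296,000 limit; the business's age is 14 months, less than the 15 months limit. Turning to paragraphs (d)–(f): (d) applies — a current Provisional Notice is held. (e) operates (a current Class E Approval is held), but is displaced by (f): (f) operates against (e): the consultancy is classified under the construction sector. (a) is therefore removed.
Exception (b) does not apply: employees are paid cash wages.
All of (c)'s requirements are met (the employer is a non-profit; a current Small Employer Certificate is held). Turning to paragraph (g): (g) operates against (c): at least one employee exceeds 30 hours/week. Exception (c) does not apply.
None of the exceptions is available; § 66 applies in full.

Yes — Lila's consultancy must enrol each employee in the state retirement plan.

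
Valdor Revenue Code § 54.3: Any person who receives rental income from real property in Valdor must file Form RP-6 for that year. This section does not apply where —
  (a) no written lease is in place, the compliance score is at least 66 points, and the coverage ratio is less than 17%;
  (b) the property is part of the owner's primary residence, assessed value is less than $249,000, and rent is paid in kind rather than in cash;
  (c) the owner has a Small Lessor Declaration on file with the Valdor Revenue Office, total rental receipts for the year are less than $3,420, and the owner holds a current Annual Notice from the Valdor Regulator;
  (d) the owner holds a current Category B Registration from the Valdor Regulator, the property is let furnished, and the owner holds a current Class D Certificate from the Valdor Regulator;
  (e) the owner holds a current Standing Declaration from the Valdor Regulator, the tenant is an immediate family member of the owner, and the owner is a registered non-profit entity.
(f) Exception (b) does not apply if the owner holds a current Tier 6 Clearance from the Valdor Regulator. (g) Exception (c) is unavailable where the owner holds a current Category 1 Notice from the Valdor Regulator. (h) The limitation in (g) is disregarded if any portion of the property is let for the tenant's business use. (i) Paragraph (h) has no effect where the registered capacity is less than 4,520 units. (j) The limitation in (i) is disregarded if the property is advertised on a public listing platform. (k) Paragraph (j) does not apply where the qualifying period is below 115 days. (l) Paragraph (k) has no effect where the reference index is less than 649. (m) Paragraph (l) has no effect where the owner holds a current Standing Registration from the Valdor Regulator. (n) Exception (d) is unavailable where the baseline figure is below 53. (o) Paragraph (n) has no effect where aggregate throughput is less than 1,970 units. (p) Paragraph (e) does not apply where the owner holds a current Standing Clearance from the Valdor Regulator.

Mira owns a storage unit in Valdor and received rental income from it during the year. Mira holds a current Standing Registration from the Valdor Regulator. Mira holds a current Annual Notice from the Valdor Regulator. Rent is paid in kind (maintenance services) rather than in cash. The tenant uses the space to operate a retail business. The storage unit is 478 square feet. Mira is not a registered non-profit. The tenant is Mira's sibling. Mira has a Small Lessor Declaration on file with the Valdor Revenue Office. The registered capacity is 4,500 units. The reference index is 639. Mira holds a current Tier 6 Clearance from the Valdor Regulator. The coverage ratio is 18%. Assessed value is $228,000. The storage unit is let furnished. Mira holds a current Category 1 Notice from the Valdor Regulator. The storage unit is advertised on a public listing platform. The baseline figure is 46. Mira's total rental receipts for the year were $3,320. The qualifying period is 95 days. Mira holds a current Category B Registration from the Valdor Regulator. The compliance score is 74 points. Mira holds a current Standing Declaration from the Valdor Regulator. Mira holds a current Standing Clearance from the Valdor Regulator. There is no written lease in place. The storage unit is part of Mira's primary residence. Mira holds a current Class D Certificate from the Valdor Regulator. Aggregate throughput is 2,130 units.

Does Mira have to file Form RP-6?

Exception (a) fails — the coverage ratio is 18%, not less than 17%.
Exception (b): the storage unit is part of the primary residence; assessed value is $228,000, less than the $249,000 limit; rent is paid in kind — every condition holds. However, paragraph (f) must be considered: (f) operates against (b): a current Tier 6 Clearance is held. So (b) is unavailable.
Exception (c)'s conditions are all satisfied: a Small Lessor Declaration is on file; total rental receipts for the year are $3,320, less than the $3,420 limit; a current Annual Notice is held. Turning to paragraphs (g)–(m): (g) operates against (c): a current Category 1 Notice is held. (h) would limit (g) — the space is let for business use — but (i) sets (h) aside: (i) operates against (h): the registered capacity is 4,500 units, less than the 4,520 units limit. (j) operates (the property is publicly advertised), but is overridden by (k): (k) is engaged — the qualifying period is 95 days, below the 115 days limit. (l) is triggered (the reference index is 639, less than the 649 limit), but is overridden by (m): (m) operates against (l): a current Standing Registration is held. (c) is therefore removed.
Exception (d): a current Category B Registration is held; the property is let furnished; a current Class D Certificate is held — every condition holds. Turning to paragraphs (n)–(o): (n) applies — the baseline figure is 46, below the 53 limit. (o) is not engaged (aggregate throughput is 2,130 units, not less than 1,970 units), so (n) stands. So (d) is unavailable.
Exception (e) fails — Mira is not a registered non-profit.
Every exception is unavailable, so the rule governs.

Yes — Mira must file Form RP-6.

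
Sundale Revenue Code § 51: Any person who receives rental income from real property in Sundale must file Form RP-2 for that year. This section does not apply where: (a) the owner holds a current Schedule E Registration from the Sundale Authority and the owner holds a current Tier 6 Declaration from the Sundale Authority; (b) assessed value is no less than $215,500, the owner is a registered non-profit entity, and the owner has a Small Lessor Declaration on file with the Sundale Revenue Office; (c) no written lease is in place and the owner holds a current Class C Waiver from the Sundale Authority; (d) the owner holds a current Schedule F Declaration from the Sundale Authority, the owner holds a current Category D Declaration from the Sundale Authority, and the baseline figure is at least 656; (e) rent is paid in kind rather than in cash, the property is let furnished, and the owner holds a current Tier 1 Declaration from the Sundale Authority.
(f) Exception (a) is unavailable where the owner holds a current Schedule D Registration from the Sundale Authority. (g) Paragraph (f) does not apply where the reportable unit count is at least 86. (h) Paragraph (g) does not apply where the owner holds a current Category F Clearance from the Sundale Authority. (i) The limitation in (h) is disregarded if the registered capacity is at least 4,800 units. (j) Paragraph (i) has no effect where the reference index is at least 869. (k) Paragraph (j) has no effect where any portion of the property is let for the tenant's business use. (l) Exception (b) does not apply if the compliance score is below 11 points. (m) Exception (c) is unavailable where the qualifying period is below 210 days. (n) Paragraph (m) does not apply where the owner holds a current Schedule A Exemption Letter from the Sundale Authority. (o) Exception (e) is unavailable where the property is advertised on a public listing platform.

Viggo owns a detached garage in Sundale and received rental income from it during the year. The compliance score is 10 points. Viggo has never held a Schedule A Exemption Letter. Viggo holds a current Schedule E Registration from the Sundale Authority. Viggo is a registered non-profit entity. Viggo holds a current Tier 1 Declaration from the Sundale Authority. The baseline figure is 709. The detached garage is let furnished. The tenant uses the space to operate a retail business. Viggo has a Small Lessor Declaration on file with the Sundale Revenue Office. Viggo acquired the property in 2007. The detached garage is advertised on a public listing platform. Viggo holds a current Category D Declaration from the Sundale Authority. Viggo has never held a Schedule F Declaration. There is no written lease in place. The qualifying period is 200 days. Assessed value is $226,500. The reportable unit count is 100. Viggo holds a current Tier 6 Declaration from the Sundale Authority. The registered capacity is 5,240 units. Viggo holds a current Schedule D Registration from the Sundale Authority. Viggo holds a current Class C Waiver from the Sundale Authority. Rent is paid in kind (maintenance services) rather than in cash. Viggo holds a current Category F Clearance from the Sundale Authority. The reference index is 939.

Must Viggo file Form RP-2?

All of (a)'s requirements are met (a current Schedule E Registration is held; a current Tier 6 Declaration is held). Under paragraphs (f)–(k): (f) is engaged (a current Schedule D Registration is held), but is set aside by (g): (g) operates against (f): the reportable unit count is 100, meeting the 86 threshold. (h) would limit (g) — a current Category F Clearance is held — but (i) sets (h) aside: (i) is triggered — the registered capacity is 5,240 units, meeting the 4,800 units threshold. (j) applies (the reference index is 939, meeting the 869 threshold), but is set aside by (k): (k) is triggered — the space is let for business use. (a) remains available.
All of (b)'s requirements are met (assessed value is $226,500, meeting the $215,500 threshold; Viggo is a registered non-profit; a Small Lessor Declaration is on file). But: (l) applies — the compliance score is 10 points, below the 11 points limit. (b) is therefore removed.
All of (c)'s requirements are met (there is no written lease; a current Class C Waiver is held). But applying paragraphs (m)–(n): (m) operates against (c): the qualifying period is 200 days, below the 210 days limit. (n) is not engaged (there is no Schedule A Exemption Letter in force), so (m) stands. (c) is therefore removed.
Exception (d) fails — there is no Schedule F Declaration in force.
Exception (e) is satisfied on its face — rent is paid in kind; the property is let furnished; a current Tier 1 Declaration is held. However, paragraph (o) must be considered: (o) operates against (e): the property is publicly advertised. Exception (e) does not apply.

No — exception (a) applies; Viggo is not required to file Form RP-2.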